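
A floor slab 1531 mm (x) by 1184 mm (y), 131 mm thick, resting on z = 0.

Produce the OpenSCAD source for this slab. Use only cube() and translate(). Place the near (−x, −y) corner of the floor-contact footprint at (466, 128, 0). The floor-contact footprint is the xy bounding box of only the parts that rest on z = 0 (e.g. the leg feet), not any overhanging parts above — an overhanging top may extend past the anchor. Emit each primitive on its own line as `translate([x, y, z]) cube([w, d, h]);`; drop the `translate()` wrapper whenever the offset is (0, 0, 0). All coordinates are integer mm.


translate([466, 128, 0]) cube([1531, 1184, 131]);


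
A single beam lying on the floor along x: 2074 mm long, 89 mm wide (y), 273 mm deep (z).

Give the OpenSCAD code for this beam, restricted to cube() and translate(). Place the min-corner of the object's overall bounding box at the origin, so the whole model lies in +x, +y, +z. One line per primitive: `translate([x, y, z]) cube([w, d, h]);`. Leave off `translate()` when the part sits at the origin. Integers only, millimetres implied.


cube([2074, 89, 273]);


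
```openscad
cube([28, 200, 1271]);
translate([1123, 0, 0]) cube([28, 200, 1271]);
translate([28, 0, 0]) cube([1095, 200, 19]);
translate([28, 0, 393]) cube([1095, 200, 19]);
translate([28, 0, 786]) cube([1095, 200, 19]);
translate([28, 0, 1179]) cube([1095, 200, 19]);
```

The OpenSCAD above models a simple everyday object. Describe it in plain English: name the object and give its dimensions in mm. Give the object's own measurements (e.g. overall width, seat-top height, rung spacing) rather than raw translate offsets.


An open bookshelf. Two side panels, each 28 mm thick, 200 mm deep and 1271 mm tall, stand 1151 mm apart (outside-to-outside). Between them sit 4 shelves, each 19 mm thick and 200 mm deep, spanning the full gap between the sides. The bottom shelf rests on the floor (its underside at z = 0) and the clear gap between one shelf's top and the next shelf's underside is 374 mm.


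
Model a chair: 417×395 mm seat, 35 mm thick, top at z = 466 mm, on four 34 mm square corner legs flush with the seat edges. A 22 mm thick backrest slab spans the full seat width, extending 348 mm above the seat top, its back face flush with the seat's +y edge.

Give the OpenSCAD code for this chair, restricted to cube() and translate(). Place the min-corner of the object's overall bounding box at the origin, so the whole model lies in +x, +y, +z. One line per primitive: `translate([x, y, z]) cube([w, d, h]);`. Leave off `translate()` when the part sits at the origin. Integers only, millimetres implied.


translate([0, 0, 431]) cube([417, 395, 35]);
cube([34, 34, 431]);
translate([383, 0, 0]) cube([34, 34, 431]);
translate([0, 361, 0]) cube([34, 34, 431]);
translate([383, 361, 0]) cube([34, 34, 431]);
translate([0, 373, 466]) cube([417, 22, 348]);


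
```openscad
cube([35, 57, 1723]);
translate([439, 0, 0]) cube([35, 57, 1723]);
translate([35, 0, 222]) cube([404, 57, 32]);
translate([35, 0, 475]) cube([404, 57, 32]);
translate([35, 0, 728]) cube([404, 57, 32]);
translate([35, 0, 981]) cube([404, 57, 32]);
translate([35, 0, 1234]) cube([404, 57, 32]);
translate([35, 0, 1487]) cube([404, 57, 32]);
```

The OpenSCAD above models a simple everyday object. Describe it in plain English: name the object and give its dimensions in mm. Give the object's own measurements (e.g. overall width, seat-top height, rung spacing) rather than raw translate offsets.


A straight ladder. Two 35×57 mm vertical rails, 1723 mm tall, stand 474 mm apart (outside-to-outside) with their front faces coplanar on the −y side. 6 rungs, each 57 mm deep and 32 mm tall, span between the inner faces of the rails, front faces flush with the rails. The lowest rung's underside is at z = 222 mm and rungs are spaced 253 mm apart (underside to underside).


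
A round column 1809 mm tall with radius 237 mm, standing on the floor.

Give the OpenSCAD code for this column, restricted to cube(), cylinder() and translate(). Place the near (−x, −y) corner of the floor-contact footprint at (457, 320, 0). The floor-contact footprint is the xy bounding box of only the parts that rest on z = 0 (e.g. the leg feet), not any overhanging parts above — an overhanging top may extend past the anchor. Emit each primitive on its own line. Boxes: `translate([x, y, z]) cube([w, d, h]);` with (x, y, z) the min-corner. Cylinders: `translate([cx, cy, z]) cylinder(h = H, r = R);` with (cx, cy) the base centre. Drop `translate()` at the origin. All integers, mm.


translate([694, 557, 0]) cylinder(h = 1809, r = 237);


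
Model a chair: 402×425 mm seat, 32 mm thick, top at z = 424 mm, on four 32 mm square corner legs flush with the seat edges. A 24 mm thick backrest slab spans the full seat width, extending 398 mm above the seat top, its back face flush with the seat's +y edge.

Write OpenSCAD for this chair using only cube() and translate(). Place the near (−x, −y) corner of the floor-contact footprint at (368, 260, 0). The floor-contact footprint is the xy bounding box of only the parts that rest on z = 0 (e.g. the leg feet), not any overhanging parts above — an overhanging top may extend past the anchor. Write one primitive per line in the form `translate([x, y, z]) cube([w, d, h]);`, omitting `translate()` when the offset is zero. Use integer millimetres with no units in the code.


translate([368, 260, 392]) cube([402, 425, 32]);
translate([368, 260, 0]) cube([32, 32, 392]);
translate([738, 260, 0]) cube([32, 32, 392]);
translate([368, 653, 0]) cube([32, 32, 392]);
translate([738, 653, 0]) cube([32, 32, 392]);
translate([368, 661, 424]) cube([402, 24, 398]);


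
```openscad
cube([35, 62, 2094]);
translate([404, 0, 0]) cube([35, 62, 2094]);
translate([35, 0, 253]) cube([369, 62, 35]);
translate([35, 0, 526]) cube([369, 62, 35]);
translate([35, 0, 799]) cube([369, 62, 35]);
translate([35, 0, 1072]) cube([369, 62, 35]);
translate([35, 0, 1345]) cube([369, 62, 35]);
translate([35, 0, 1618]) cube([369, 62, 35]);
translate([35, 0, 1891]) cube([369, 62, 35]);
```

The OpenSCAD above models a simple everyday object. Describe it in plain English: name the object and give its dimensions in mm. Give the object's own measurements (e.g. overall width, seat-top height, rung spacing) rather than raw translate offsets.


A straight ladder. Two 35×62 mm vertical rails, 2094 mm tall, stand 439 mm apart (outside-to-outside) with their front faces coplanar on the −y side. 7 rungs, each 62 mm deep and 35 mm tall, span between the inner faces of the rails, front faces flush with the rails. The lowest rung's underside is at z = 253 mm and rungs are spaced 273 mm apart (underside to underside).


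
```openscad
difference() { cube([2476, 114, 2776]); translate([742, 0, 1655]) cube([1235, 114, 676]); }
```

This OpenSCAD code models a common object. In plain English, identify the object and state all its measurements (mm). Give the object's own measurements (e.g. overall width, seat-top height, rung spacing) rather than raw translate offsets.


A wall 2476 mm long (x), 114 mm thick (y), 2776 mm tall, with a rectangular window opening cut through it. The opening is 1235 mm wide and 676 mm tall; its sill is at z = 1655 mm and its near (−x) edge is 742 mm from the wall's −x end. The opening passes through the full wall thickness.


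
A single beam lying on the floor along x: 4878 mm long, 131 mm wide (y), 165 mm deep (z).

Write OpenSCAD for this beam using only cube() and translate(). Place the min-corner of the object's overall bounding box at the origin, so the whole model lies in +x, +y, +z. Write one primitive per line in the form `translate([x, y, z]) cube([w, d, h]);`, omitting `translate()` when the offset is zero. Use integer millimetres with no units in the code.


cube([4878, 131, 165]);


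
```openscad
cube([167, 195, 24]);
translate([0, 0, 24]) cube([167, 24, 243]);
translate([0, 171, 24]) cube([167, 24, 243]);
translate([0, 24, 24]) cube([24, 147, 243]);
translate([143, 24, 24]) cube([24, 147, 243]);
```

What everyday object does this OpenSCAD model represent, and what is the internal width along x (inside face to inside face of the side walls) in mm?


An open box. The internal width is 119 mm.

A 167×195 base slab with four walls standing on it — an open box. The base is 167 mm wide and the walls are 24 mm thick, so the internal width is 167 − 2 × 24 = 119 mm.


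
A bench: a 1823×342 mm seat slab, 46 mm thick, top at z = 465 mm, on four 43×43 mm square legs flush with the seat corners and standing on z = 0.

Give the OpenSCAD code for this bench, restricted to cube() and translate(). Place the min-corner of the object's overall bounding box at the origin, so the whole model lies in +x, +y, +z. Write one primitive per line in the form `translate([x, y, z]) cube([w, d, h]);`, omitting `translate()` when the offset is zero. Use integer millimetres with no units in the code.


// leg_h = 465 − 46 = 419
translate([0, 0, 419]) cube([1823, 342, 46]);
cube([43, 43, 419]);
translate([0, 299, 0]) cube([43, 43, 419]);
translate([1780, 0, 0]) cube([43, 43, 419]);
translate([1780, 299, 0]) cube([43, 43, 419]);


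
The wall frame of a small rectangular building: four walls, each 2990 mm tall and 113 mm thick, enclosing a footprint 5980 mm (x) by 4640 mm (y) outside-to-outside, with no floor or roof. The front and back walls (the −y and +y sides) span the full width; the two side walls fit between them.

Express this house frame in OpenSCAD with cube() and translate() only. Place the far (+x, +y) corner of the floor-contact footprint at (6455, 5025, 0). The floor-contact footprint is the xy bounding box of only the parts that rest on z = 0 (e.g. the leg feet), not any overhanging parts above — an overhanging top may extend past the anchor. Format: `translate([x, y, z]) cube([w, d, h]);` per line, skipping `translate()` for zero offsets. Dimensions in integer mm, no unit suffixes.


translate([475, 385, 0]) cube([5980, 113, 2990]);
translate([475, 4912, 0]) cube([5980, 113, 2990]);
translate([475, 498, 0]) cube([113, 4414, 2990]);
translate([6342, 498, 0]) cube([113, 4414, 2990]);


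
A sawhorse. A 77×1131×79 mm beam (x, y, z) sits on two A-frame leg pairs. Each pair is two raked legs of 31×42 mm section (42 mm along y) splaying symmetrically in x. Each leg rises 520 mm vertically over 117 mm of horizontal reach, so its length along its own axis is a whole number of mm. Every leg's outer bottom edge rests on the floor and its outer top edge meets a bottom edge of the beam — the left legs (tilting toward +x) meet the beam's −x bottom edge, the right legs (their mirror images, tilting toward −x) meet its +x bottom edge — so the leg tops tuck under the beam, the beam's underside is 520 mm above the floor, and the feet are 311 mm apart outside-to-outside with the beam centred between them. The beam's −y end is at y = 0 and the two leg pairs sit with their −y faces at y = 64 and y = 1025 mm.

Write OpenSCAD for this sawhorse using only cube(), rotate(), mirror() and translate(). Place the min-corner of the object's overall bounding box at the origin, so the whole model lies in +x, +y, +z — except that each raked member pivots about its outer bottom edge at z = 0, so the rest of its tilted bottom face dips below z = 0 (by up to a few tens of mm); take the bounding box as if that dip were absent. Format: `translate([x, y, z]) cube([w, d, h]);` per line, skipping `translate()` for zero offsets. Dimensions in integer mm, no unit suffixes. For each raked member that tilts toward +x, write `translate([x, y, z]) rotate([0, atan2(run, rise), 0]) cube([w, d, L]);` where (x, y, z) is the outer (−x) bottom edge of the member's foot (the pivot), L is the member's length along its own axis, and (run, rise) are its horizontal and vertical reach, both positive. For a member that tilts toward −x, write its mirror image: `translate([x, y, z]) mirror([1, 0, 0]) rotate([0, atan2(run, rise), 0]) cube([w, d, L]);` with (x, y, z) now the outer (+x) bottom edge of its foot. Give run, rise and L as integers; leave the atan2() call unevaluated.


// leg length = √(117² + 520²) = 533
// right-leg outer foot x = 2·117 + 77 = 311
// beam min-corner = (117, 0, 520)
translate([117, 0, 520]) cube([77, 1131, 79]);
translate([0, 64, 0]) rotate([0, atan2(117, 520), 0]) cube([31, 42, 533]);
translate([311, 64, 0]) mirror([1, 0, 0]) rotate([0, atan2(117, 520), 0]) cube([31, 42, 533]);
translate([0, 1025, 0]) rotate([0, atan2(117, 520), 0]) cube([31, 42, 533]);
translate([311, 1025, 0]) mirror([1, 0, 0]) rotate([0, atan2(117, 520), 0]) cube([31, 42, 533]);


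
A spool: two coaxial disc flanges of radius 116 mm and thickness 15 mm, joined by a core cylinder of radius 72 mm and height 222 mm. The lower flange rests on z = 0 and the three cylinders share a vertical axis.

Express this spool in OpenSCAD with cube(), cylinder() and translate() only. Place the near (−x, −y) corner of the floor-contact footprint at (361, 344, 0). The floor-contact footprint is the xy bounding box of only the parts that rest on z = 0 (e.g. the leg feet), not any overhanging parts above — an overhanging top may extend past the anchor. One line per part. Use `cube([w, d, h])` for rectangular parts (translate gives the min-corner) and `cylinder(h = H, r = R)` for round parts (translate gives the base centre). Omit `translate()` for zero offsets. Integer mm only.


translate([477, 460, 0]) cylinder(h = 15, r = 116);
translate([477, 460, 15]) cylinder(h = 222, r = 72);
translate([477, 460, 237]) cylinder(h = 15, r = 116);


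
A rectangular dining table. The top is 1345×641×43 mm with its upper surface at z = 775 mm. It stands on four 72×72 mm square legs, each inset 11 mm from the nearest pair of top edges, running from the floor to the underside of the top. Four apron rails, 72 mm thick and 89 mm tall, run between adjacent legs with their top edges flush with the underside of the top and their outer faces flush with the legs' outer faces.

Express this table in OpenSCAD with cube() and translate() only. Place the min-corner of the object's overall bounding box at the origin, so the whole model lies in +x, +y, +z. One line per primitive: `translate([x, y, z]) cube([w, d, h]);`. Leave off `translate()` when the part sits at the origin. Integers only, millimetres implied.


// leg_h = 775 - 43 = 732
// apron z = 732 - 89 = 643
translate([0, 0, 732]) cube([1345, 641, 43]);
translate([11, 11, 0]) cube([72, 72, 732]);
translate([1262, 11, 0]) cube([72, 72, 732]);
translate([11, 558, 0]) cube([72, 72, 732]);
translate([1262, 558, 0]) cube([72, 72, 732]);
translate([83, 11, 643]) cube([1179, 72, 89]);
translate([83, 558, 643]) cube([1179, 72, 89]);
translate([11, 83, 643]) cube([72, 475, 89]);
translate([1262, 83, 643]) cube([72, 475, 89]);


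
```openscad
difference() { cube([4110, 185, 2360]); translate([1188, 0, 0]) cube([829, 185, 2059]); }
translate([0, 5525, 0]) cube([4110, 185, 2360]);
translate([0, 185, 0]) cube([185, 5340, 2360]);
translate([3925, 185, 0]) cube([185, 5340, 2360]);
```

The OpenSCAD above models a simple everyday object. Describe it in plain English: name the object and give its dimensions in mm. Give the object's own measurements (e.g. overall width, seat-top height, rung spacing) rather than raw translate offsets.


A single room: four walls, each 2360 mm tall and 185 mm thick, enclosing an outside footprint 4110×5710 mm (x × y), no floor or roof. The front and back walls (−y and +y sides) run the full x-width; the side walls fit between their inner faces. A door opening 829 mm wide and 2059 mm tall is cut through the front wall from the floor up, its −x edge 1188 mm from the wall's −x end.


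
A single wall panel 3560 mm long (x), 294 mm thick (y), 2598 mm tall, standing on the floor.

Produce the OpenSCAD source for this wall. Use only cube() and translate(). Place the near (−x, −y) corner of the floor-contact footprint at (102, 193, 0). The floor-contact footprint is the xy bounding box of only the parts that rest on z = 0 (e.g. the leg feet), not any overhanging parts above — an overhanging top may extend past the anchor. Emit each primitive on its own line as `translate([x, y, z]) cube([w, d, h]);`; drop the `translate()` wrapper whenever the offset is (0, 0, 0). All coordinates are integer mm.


translate([102, 193, 0]) cube([3560, 294, 2598]);


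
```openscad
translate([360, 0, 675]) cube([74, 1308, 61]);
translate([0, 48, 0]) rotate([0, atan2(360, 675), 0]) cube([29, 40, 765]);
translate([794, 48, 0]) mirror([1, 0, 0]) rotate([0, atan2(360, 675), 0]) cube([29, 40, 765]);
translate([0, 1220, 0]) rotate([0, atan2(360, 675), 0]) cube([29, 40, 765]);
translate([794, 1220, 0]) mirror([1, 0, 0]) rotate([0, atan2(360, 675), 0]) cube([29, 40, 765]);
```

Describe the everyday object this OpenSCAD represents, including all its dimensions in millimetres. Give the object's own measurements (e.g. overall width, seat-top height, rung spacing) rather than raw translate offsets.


A sawhorse. A 74×1308×61 mm beam (x, y, z) sits on two A-frame leg pairs. Each pair is two raked legs of 29×40 mm section (40 mm along y) splaying symmetrically in x. Each leg rises 675 mm vertically over 360 mm of horizontal reach and is 765 mm long along its own axis. Every leg's outer bottom edge rests on the floor and its outer top edge meets a bottom edge of the beam — the left legs (tilting toward +x) meet the beam's −x bottom edge, the right legs (their mirror images, tilting toward −x) meet its +x bottom edge — so the leg tops tuck under the beam, the beam's underside is 675 mm above the floor, and the feet are 794 mm apart outside-to-outside with the beam centred between them. The two leg pairs are set in 48 mm from either end of the beam.


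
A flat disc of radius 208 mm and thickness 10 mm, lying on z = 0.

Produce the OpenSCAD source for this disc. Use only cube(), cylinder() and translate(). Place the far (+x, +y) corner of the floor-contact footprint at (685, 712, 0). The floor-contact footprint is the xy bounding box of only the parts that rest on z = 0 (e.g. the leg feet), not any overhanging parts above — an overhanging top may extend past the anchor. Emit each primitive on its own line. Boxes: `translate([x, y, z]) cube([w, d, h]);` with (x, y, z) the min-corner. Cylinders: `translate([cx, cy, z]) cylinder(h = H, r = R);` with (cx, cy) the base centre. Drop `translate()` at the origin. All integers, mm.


translate([477, 504, 0]) cylinder(h = 10, r = 208);


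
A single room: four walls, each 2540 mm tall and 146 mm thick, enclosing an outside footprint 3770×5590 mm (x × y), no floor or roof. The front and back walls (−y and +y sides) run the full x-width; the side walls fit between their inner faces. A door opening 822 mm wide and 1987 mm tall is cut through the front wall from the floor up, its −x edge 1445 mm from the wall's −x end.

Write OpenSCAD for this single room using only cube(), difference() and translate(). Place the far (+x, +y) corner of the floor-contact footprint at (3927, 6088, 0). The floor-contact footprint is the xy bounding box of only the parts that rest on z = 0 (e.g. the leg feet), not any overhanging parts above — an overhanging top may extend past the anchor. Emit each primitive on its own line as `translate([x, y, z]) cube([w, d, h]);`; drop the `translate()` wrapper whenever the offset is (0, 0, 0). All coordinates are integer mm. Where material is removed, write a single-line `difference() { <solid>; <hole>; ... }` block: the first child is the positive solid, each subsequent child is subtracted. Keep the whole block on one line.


difference() { translate([157, 498, 0]) cube([3770, 146, 2540]); translate([1602, 498, 0]) cube([822, 146, 1987]); }
translate([157, 5942, 0]) cube([3770, 146, 2540]);
translate([157, 644, 0]) cube([146, 5298, 2540]);
translate([3781, 644, 0]) cube([146, 5298, 2540]);


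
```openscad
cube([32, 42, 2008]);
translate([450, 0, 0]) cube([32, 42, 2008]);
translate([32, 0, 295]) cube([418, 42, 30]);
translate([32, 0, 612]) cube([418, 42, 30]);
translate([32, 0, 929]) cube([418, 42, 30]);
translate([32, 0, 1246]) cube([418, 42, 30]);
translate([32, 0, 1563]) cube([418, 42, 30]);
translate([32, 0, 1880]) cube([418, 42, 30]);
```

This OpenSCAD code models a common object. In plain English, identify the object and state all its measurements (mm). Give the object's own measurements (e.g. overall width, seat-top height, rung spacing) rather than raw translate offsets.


A straight ladder. Two 32×42 mm vertical rails, 2008 mm tall, stand 482 mm apart (outside-to-outside) with their front faces coplanar on the −y side. 6 rungs, each 42 mm deep and 30 mm tall, span between the inner faces of the rails, front faces flush with the rails. The lowest rung's underside is at z = 295 mm and rungs are spaced 317 mm apart (underside to underside).


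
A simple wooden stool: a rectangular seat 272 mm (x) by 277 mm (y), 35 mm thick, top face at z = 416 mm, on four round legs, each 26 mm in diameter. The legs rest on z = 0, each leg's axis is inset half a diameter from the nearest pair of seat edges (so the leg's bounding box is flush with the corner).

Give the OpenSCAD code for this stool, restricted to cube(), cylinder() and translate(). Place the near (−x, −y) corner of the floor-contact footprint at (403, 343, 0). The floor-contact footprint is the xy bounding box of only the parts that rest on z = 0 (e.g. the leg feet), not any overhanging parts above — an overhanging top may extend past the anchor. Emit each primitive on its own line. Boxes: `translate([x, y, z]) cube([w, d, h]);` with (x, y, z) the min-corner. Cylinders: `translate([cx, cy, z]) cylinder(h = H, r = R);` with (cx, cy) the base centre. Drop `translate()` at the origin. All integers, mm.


// leg_h = 416 - 35 = 381
translate([403, 343, 381]) cube([272, 277, 35]);
translate([416, 356, 0]) cylinder(h = 381, r = 13);
translate([662, 356, 0]) cylinder(h = 381, r = 13);
translate([416, 607, 0]) cylinder(h = 381, r = 13);
translate([662, 607, 0]) cylinder(h = 381, r = 13);


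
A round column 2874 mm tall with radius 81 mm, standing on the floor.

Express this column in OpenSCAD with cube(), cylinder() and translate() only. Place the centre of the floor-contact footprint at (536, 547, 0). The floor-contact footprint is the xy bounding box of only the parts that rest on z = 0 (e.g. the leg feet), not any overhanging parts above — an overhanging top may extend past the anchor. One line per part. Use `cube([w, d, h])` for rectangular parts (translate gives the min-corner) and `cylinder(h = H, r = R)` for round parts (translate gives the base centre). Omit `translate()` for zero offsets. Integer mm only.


translate([536, 547, 0]) cylinder(h = 2874, r = 81);


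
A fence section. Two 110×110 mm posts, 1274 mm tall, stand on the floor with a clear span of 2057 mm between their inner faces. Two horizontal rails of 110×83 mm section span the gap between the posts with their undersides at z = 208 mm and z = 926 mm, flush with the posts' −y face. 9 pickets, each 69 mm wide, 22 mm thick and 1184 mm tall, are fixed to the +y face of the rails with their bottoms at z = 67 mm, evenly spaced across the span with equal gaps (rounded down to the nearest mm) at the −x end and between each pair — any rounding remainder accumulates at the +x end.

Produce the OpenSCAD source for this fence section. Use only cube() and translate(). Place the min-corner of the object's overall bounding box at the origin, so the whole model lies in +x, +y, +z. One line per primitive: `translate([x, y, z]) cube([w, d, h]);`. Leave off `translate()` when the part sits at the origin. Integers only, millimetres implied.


cube([110, 110, 1274]);
translate([2167, 0, 0]) cube([110, 110, 1274]);
translate([110, 0, 208]) cube([2057, 110, 83]);
translate([110, 0, 926]) cube([2057, 110, 83]);
translate([253, 110, 67]) cube([69, 22, 1184]);
translate([465, 110, 67]) cube([69, 22, 1184]);
translate([677, 110, 67]) cube([69, 22, 1184]);
translate([889, 110, 67]) cube([69, 22, 1184]);
translate([1101, 110, 67]) cube([69, 22, 1184]);
translate([1313, 110, 67]) cube([69, 22, 1184]);
translate([1525, 110, 67]) cube([69, 22, 1184]);
translate([1737, 110, 67]) cube([69, 22, 1184]);
translate([1949, 110, 67]) cube([69, 22, 1184]);


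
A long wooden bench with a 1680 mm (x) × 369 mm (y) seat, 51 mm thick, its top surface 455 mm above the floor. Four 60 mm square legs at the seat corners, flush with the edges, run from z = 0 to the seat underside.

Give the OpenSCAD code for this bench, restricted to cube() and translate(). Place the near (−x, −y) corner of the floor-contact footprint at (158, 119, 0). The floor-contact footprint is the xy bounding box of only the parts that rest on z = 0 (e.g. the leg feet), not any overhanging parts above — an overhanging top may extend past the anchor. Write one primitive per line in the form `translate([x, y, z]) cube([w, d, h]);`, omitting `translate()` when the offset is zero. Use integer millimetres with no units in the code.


translate([158, 119, 404]) cube([1680, 369, 51]);
translate([158, 119, 0]) cube([60, 60, 404]);
translate([158, 428, 0]) cube([60, 60, 404]);
translate([1778, 119, 0]) cube([60, 60, 404]);
translate([1778, 428, 0]) cube([60, 60, 404]);


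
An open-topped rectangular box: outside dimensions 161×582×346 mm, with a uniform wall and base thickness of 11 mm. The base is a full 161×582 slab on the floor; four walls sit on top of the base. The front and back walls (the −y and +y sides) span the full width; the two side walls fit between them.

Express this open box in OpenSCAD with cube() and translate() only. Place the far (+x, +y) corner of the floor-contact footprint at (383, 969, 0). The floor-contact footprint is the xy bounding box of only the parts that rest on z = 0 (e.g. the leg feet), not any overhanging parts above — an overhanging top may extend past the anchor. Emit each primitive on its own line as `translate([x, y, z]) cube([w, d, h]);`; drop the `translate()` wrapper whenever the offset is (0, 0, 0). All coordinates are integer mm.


translate([222, 387, 0]) cube([161, 582, 11]);
translate([222, 387, 11]) cube([161, 11, 335]);
translate([222, 958, 11]) cube([161, 11, 335]);
translate([222, 398, 11]) cube([11, 560, 335]);
translate([372, 398, 11]) cube([11, 560, 335]);


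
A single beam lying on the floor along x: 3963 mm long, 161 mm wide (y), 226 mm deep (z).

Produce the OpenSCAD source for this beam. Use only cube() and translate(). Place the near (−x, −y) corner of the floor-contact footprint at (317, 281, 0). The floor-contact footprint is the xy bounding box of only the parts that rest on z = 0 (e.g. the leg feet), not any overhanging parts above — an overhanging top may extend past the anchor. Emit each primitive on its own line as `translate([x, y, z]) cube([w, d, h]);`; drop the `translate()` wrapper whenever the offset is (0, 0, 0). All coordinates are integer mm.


translate([317, 281, 0]) cube([3963, 161, 226]);


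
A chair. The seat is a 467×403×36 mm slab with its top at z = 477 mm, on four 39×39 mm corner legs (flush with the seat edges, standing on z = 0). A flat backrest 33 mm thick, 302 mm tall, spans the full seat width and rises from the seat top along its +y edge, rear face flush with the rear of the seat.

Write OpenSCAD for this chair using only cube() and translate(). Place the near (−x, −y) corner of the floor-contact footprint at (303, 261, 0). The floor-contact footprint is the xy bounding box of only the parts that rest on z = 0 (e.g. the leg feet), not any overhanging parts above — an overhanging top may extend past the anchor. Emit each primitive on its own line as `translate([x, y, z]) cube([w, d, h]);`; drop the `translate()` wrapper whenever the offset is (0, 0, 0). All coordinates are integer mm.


translate([303, 261, 441]) cube([467, 403, 36]);
translate([303, 261, 0]) cube([39, 39, 441]);
translate([731, 261, 0]) cube([39, 39, 441]);
translate([303, 625, 0]) cube([39, 39, 441]);
translate([731, 625, 0]) cube([39, 39, 441]);
translate([303, 631, 477]) cube([467, 33, 302]);


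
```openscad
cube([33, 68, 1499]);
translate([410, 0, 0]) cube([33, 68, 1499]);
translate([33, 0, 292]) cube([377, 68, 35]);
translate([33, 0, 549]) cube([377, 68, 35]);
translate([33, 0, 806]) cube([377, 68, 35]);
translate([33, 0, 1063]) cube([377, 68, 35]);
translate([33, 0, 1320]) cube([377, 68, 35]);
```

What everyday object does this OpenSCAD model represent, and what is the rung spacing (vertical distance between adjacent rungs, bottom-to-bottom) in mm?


A ladder. The rung spacing is 257 mm.

Two tall 33×68 posts with 5 short bars between them — a ladder. Adjacent rungs sit at z = 292 and z = 549, so the spacing is 549 − 292 = 257 mm.


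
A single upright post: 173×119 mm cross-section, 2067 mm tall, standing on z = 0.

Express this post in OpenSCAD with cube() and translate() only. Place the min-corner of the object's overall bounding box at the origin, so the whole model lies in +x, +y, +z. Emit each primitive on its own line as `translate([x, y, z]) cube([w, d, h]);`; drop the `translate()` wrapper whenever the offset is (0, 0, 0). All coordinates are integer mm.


cube([173, 119, 2067]);


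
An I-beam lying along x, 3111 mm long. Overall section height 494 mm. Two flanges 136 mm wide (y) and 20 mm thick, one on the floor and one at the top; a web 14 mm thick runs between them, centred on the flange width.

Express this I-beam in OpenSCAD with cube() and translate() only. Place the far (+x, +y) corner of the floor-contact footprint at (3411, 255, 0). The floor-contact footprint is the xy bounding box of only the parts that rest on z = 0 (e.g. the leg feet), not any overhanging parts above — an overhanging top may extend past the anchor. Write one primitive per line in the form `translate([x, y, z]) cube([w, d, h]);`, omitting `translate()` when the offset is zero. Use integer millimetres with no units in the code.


translate([300, 119, 0]) cube([3111, 136, 20]);
translate([300, 180, 20]) cube([3111, 14, 454]);
translate([300, 119, 474]) cube([3111, 136, 20]);


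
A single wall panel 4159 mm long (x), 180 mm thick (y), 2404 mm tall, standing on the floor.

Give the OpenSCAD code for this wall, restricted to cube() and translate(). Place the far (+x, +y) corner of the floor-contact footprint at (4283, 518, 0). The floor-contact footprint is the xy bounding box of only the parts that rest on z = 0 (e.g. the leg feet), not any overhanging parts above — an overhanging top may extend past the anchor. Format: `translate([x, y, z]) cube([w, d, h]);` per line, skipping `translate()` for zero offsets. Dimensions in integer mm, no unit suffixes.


translate([124, 338, 0]) cube([4159, 180, 2404]);


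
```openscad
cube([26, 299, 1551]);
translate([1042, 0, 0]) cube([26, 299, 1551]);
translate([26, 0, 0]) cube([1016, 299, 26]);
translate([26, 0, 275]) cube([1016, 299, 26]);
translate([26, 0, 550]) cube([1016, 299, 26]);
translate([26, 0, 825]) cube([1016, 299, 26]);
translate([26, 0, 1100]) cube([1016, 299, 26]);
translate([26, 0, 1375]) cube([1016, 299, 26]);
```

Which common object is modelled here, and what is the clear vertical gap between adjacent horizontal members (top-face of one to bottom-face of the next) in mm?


A bookshelf. The clear shelf gap is 249 mm.

Two tall side panels with 6 horizontal boards between them — a bookshelf. The first two shelf undersides are at z = 0 and z = 275; with shelf thickness 26, the clear gap is 275 − 0 − 26 = 249 mm.


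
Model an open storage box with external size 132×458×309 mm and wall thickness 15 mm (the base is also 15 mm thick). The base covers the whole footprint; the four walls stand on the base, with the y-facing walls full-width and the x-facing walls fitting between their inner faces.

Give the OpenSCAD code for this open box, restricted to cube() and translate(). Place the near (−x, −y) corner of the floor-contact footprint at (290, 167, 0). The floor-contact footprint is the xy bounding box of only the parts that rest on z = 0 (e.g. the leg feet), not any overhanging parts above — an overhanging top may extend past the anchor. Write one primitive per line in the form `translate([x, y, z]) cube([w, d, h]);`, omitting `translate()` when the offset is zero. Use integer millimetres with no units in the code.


translate([290, 167, 0]) cube([132, 458, 15]);
translate([290, 167, 15]) cube([132, 15, 294]);
translate([290, 610, 15]) cube([132, 15, 294]);
translate([290, 182, 15]) cube([15, 428, 294]);
translate([407, 182, 15]) cube([15, 428, 294]);


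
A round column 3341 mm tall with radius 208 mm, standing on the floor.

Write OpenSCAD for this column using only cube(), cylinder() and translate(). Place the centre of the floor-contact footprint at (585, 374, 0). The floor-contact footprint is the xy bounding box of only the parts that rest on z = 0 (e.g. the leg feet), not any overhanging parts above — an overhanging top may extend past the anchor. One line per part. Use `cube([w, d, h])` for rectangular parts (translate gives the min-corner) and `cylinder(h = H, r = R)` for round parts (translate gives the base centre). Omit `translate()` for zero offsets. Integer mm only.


translate([585, 374, 0]) cylinder(h = 3341, r = 208);


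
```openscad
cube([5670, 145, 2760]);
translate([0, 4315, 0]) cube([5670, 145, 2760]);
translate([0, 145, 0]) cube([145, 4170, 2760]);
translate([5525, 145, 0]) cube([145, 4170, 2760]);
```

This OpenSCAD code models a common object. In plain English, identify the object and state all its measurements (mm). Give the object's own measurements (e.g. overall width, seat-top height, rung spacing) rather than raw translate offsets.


The wall frame of a small rectangular building: four walls, each 2760 mm tall and 145 mm thick, enclosing a footprint 5670 mm (x) by 4460 mm (y) outside-to-outside, with no floor or roof. The front and back walls (the −y and +y sides) span the full width; the two side walls fit between them.


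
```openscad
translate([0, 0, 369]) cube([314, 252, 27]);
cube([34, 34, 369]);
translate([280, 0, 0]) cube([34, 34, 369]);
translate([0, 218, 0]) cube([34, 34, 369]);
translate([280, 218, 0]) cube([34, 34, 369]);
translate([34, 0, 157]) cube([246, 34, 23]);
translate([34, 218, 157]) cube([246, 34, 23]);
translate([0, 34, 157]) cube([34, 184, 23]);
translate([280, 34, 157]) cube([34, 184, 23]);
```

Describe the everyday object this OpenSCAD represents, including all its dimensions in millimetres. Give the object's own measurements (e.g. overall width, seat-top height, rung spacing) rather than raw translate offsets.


A simple wooden stool: a rectangular seat 314 mm (x) by 252 mm (y), 27 mm thick, top face at z = 396 mm, on four square legs, each 34×34 mm in cross-section. The legs rest on z = 0, each flush with a corner of the seat. Four stretchers, 34 mm wide and 23 mm tall, connect adjacent legs with their undersides at z = 157 mm, each running between the inner faces of the legs it joins and aligned with the legs' outer faces on the other axis.


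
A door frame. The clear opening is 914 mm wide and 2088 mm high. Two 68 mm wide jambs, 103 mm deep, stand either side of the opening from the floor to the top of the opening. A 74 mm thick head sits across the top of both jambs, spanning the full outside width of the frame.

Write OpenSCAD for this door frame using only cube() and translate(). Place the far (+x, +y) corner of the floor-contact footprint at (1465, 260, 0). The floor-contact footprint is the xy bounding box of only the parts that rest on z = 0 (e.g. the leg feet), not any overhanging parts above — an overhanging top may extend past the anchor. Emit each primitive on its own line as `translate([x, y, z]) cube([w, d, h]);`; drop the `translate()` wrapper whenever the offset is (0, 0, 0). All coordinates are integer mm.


translate([415, 157, 0]) cube([68, 103, 2088]);
translate([1397, 157, 0]) cube([68, 103, 2088]);
translate([415, 157, 2088]) cube([1050, 103, 74]);


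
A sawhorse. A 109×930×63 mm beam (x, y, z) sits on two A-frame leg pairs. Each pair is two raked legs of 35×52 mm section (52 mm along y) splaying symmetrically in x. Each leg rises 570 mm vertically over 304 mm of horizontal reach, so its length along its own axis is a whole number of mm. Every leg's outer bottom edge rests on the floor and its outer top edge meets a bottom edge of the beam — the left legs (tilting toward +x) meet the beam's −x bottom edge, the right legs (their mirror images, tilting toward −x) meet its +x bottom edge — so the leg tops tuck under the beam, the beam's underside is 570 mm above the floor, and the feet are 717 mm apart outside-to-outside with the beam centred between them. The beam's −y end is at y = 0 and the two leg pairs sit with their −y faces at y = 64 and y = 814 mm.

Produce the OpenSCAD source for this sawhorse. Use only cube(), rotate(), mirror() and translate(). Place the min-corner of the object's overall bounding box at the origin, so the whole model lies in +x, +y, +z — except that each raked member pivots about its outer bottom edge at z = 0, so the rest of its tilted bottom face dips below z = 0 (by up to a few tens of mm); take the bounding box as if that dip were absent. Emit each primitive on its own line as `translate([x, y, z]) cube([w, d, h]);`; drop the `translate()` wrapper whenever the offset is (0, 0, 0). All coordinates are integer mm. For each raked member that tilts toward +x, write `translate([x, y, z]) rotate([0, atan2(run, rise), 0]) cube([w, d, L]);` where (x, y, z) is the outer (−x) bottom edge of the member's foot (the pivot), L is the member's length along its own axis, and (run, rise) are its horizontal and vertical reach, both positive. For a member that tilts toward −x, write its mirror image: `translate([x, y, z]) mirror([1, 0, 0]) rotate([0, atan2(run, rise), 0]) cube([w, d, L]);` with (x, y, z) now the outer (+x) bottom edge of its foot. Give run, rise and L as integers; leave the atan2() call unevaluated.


// leg length = √(304² + 570²) = 646
// right-leg outer foot x = 2·304 + 109 = 717
// beam min-corner = (304, 0, 570)
translate([304, 0, 570]) cube([109, 930, 63]);
translate([0, 64, 0]) rotate([0, atan2(304, 570), 0]) cube([35, 52, 646]);
translate([717, 64, 0]) mirror([1, 0, 0]) rotate([0, atan2(304, 570), 0]) cube([35, 52, 646]);
translate([0, 814, 0]) rotate([0, atan2(304, 570), 0]) cube([35, 52, 646]);
translate([717, 814, 0]) mirror([1, 0, 0]) rotate([0, atan2(304, 570), 0]) cube([35, 52, 646]);


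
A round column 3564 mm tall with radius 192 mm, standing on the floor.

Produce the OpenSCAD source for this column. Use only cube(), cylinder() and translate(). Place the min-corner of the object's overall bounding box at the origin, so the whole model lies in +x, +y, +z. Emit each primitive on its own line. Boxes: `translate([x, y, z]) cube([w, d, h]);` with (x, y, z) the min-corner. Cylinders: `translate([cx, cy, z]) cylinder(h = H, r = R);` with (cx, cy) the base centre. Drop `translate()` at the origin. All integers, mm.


translate([192, 192, 0]) cylinder(h = 3564, r = 192);


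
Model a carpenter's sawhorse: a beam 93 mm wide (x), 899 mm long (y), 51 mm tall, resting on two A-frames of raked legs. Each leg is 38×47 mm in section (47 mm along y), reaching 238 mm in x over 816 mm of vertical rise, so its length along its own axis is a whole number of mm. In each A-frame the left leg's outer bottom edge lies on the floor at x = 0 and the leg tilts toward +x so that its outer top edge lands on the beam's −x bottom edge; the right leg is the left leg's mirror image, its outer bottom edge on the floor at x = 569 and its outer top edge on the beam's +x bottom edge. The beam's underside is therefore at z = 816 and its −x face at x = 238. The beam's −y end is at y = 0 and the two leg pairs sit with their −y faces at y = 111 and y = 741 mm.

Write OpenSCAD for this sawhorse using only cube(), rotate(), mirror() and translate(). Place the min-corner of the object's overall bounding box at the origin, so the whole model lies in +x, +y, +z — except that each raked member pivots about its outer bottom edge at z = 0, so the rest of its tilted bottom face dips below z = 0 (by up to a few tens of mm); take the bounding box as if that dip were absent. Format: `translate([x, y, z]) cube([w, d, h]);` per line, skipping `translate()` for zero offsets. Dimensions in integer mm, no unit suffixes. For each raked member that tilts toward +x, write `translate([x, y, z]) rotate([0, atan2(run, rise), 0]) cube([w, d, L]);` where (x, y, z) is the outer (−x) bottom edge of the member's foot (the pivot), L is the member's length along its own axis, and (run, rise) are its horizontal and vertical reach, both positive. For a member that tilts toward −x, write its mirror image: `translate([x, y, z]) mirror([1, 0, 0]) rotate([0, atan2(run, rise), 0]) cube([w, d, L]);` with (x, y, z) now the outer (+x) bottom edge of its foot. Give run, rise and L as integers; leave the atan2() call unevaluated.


translate([238, 0, 816]) cube([93, 899, 51]);
translate([0, 111, 0]) rotate([0, atan2(238, 816), 0]) cube([38, 47, 850]);
translate([569, 111, 0]) mirror([1, 0, 0]) rotate([0, atan2(238, 816), 0]) cube([38, 47, 850]);
translate([0, 741, 0]) rotate([0, atan2(238, 816), 0]) cube([38, 47, 850]);
translate([569, 741, 0]) mirror([1, 0, 0]) rotate([0, atan2(238, 816), 0]) cube([38, 47, 850]);
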